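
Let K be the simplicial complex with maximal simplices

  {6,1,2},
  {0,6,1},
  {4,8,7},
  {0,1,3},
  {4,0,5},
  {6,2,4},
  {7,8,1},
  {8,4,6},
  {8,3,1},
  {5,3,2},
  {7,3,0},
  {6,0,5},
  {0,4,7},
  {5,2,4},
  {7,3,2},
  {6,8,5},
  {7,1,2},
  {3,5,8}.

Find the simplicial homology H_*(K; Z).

Fix the vertex order 0 < 1 < 2 < 3 < 4 < 5 < 6 < 7 < 8 and write every simplex with vertices in increasing order. Then dim K = 2 and the simplices of K are:

  0-simplices (9): [0], [1], [2], [3], [4], [5], [6], [7], [8]
  1-simplices (27): (27 of them)
  2-simplices (18): [0,1,3], [0,1,6], [0,3,7], [0,4,5], [0,4,7], [0,5,6], [1,2,6], [1,2,7], [1,3,8], [1,7,8], [2,3,5], [2,3,7], [2,4,5], [2,4,6], [3,5,8], [4,6,8], [4,7,8], [5,6,8]

giving chain groups C_0 ≅ Z^9, C_1 ≅ Z^27, C_2 ≅ Z^18.

Boundary ∂_1: C_1 → C_0 maps an edge to its endpoints' difference, ∂[p,q] = q − p.
The 9×27 boundary matrix has rank 8 and Smith normal form diag(1,1,1,1,1,1,1,1).

Boundary ∂_2: C_2 → C_1 sends each 2-simplex [p,q,r] to [q,r] − [p,r] + [p,q]. For instance
  ∂[1,2,7] = [2,7] − [1,7] + [1,2],
  ∂[0,3,7] = [3,7] − [0,7] + [0,3].
This gives a 27×18 integer matrix of rank 18; reducing to Smith normal form yields diagonal entries (1,1,1,1,1,1,1,1,1,1,1,1,1,1,1,1,1,2).

Computing H_k = (kernel of ∂_k) / (image of ∂_{k+1}):

  H_0: rank C_0 − rank ∂_1 = 9 − 8 = 1, and the invariant factors of ∂_1 are all 1, so H_0 ≅ Z.
  H_1: rank ker ∂_1 − rank ∂_2 = (27 − 8) − 18 = 1, and ∂_2 has invariant factor 2 > 1, so H_1 ≅ Z ⊕ Z_2.
  H_2: rank ker ∂_2 − rank ∂_3 = (18 − 18) − 0 = 0, and there is no ∂_3, so H_2 ≅ 0.

As a check, the Euler characteristic is 9 − 27 + 18 = 0, which agrees with 1 − 1 + 0 = 0.

H_0 ≅ Z,  H_1 ≅ Z ⊕ Z_2,  H_2 = 0.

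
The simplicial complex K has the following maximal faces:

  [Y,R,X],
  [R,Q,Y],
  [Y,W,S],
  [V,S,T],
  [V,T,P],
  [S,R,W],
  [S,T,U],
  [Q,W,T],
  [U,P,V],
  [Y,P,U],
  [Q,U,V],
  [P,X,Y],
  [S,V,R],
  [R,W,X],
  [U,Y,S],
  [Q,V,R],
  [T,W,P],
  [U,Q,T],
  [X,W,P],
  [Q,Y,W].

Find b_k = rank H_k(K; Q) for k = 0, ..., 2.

b_0 = 1, b_1 = 1, b_2 = 0.

Order the vertices as P < Q < R < S < T < U < V < W < X < Y. Listing each simplex with vertices in this order, K has dimension 2 with simplices:

  0-simplices (10): P, Q, R, S, T, U, V, W, X, Y
  1-simplices (30): PT, PU, PV, PW, PX, PY, QR, QT, QU, QV, QW, QY, RS, RV, RW, RX, RY, ST, SU, SV, SW, SY, TU, TV, TW, UV, UY, WX, WY, XY
  2-simplices (20): PTV, PTW, PUV, PUY, PWX, PXY, QRV, QRY, QTU, QTW, QUV, QWY, RSV, RSW, RWX, RXY, STU, STV, SUY, SWY

giving chain groups C_0 ≅ Z^10, C_1 ≅ Z^30, C_2 ≅ Z^20.

Boundary ∂_1: C_1 → C_0 sends each edge [p,q] (with p < q) to q − p. For instance
  ∂PY = Y − P.
As a 10×30 matrix over Z this has rank 9, with invariant factors (1,1,1,1,1,1,1,1,1).

Boundary ∂_2: C_2 → C_1 sends each 2-simplex [p,q,r] to [q,r] − [p,r] + [p,q]. For instance
  ∂QRY = RY − QY + QR,
  ∂PTW = TW − PW + PT.
The 30×20 boundary matrix has rank 20 and Smith normal form diag(1,1,1,1,1,1,1,1,1,1,1,1,1,1,1,1,1,1,1,2).

Computing H_k = (kernel of ∂_k) / (image of ∂_{k+1}):

  H_0: rank C_0 − rank ∂_1 = 10 − 9 = 1, and the invariant factors of ∂_1 are all 1, so H_0 = Z.
  H_1: rank ker ∂_1 − rank ∂_2 = (30 − 9) − 20 = 1, and ∂_2 has invariant factor 2 > 1, so H_1 = Z ⊕ Z/2.
  H_2: rank ker ∂_2 − rank ∂_3 = (20 − 20) − 0 = 0, and there is no ∂_3, so H_2 = 0.

As a check, the Euler characteristic is 10 − 30 + 20 = 0, which agrees with 1 − 1 + 0 = 0.

Hence the Betti numbers are b_0 = 1, b_1 = 1, b_2 = 0.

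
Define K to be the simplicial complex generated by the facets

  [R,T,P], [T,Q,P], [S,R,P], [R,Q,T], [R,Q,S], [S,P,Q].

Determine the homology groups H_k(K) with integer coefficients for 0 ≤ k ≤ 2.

H_0 ≅ Z,  H_1 = 0,  H_2 ≅ Z.

Order the vertices as P < Q < R < S < T. Listing each simplex with vertices in this order, K has dimension 2 with simplices:

  0-simplices (5): P, Q, R, S, T
  1-simplices (9): PQ, PR, PS, PT, QR, QS, QT, RS, RT
  2-simplices (6): PQS, PQT, PRS, PRT, QRS, QRT

so the chain groups are C_0 ≅ Z^5, C_1 ≅ Z^9, C_2 ≅ Z^6.

∂_1: C_1 → C_0 is given by ∂[p,q] = [q] − [p].
The resulting 5×9 matrix has rank 4, and its Smith normal form has invariant factors (1,1,1,1).

Boundary ∂_2: C_2 → C_1 acts by ∂[p,q,r] = [q,r] − [p,r] + [p,q]. For instance
  ∂PQT = QT − PT + PQ,
  ∂PRS = RS − PS + PR.
As a 9×6 matrix over Z this has rank 5, with invariant factors (1,1,1,1,1).

Now H_k = ker ∂_k / im ∂_{k+1}, so:

  H_0: rank C_0 − rank ∂_1 = 5 − 4 = 1, and the invariant factors of ∂_1 are all 1, so H_0 ≅ Z.
  H_1: rank ker ∂_1 − rank ∂_2 = (9 − 4) − 5 = 0, and the invariant factors of ∂_2 are all 1, so H_1 ≅ 0.
  H_2: rank ker ∂_2 − rank ∂_3 = (6 − 5) − 0 = 1, and there is no ∂_3, so H_2 ≅ Z.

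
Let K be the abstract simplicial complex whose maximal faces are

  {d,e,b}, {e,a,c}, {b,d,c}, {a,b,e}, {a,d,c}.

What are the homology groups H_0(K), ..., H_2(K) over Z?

Fix the vertex order a < b < c < d < e and write every simplex with vertices in increasing order. Then dim K = 2 and the simplices of K are:

  0-simplices (5): a, b, c, d, e
  1-simplices (10): ab, ac, ad, ae, bc, bd, be, cd, ce, de
  2-simplices (5): abe, acd, ace, bcd, bde

so the chain groups are C_0 ≅ Z^5, C_1 ≅ Z^10, C_2 ≅ Z^5.

∂_1: C_1 → C_0 sends each edge [p,q] (with p < q) to q − p. For instance
  ∂de = e − d.
The resulting 5×10 matrix has rank 4, and its Smith normal form has invariant factors (1,1,1,1).

Boundary ∂_2: C_2 → C_1 maps a triangle to the signed sum of its edges. For instance
  ∂bcd = cd − bd + bc,
  ∂bde = de − be + bd.
The resulting 10×5 matrix has rank 5, and its Smith normal form has invariant factors (1,1,1,1,1).

Now H_k = ker ∂_k / im ∂_{k+1}, so:

  H_0: rank C_0 − rank ∂_1 = 5 − 4 = 1, and the invariant factors of ∂_1 are all 1, so H_0 = Z.
  H_1: rank ker ∂_1 − rank ∂_2 = (10 − 4) − 5 = 1, and the invariant factors of ∂_2 are all 1, so H_1 = Z.
  H_2: rank ker ∂_2 − rank ∂_3 = (5 − 5) − 0 = 0, and there is no ∂_3, so H_2 = 0.

As a check, the Euler characteristic is 5 − 10 + 5 = 0, which agrees with 1 − 1 + 0 = 0.

H_0 = Z,  H_1 = Z,  H_2 = 0.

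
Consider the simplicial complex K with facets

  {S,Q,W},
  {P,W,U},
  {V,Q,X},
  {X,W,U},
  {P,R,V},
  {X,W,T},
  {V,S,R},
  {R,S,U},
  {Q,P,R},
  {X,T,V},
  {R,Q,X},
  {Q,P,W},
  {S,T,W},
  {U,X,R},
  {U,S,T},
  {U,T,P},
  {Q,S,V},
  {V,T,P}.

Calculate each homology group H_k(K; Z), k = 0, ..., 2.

H_0 ≅ Z,  H_1 ≅ Z ⊕ Z/2Z,  H_2 = 0.

We work with the vertex ordering P < Q < R < S < T < U < V < W < X. The simplices of K, each written with vertices in increasing order, are:

  0-simplices (9): P, Q, R, S, T, U, V, W, X
  1-simplices (27): PQ, PR, PT, PU, PV, PW, QR, QS, QV, QW, QX, RS, RU, RV, RX, ST, SU, SV, SW, TU, TV, TW, TX, UW, UX, VX, WX
  2-simplices (18): PQR, PQW, PRV, PTU, PTV, PUW, QRX, QSV, QSW, QVX, RSU, RSV, RUX, STU, STW, TVX, TWX, UWX

giving chain groups C_0 ≅ Z^9, C_1 ≅ Z^27, C_2 ≅ Z^18.

∂_1: C_1 → C_0 sends each edge [p,q] (with p < q) to q − p.
As a 9×27 matrix over Z this has rank 8, with invariant factors (1,1,1,1,1,1,1,1).

Boundary ∂_2: C_2 → C_1 maps a triangle to the signed sum of its edges. For instance
  ∂PTU = TU − PU + PT,
  ∂QSW = SW − QW + QS.
The 27×18 boundary matrix has rank 18 and Smith normal form diag(1,1,1,1,1,1,1,1,1,1,1,1,1,1,1,1,1,2).

Now H_k = ker ∂_k / im ∂_{k+1}, so:

  H_0: rank C_0 − rank ∂_1 = 9 − 8 = 1, and the invariant factors of ∂_1 are all 1, so H_0 ≅ Z.
  H_1: rank ker ∂_1 − rank ∂_2 = (27 − 8) − 18 = 1, and ∂_2 has invariant factor 2 > 1, so H_1 ≅ Z ⊕ Z/2Z.
  H_2: rank ker ∂_2 − rank ∂_3 = (18 − 18) − 0 = 0, and there is no ∂_3, so H_2 ≅ 0.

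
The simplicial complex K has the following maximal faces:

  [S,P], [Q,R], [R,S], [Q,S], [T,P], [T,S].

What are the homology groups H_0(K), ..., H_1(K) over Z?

H_0 = Z,  H_1 = Z^2.

Fix the vertex order P < Q < R < S < T and write every simplex with vertices in increasing order. Then dim K = 1 and the simplices of K are:

  0-simplices (5): P, Q, R, S, T
  1-simplices (6): PS, PT, QR, QS, RS, ST

so the chain groups are C_0 ≅ Z^5, C_1 ≅ Z^6.

The boundary map ∂_1: C_1 → C_0 sends each edge [p,q] (with p < q) to q − p. For instance
  ∂PT = T − P.
This gives a 5×6 integer matrix of rank 4; reducing to Smith normal form yields diagonal entries (1,1,1,1).

Reading off H_k = ker ∂_k / im ∂_{k+1}:

  H_0: rank C_0 − rank ∂_1 = 5 − 4 = 1, and the invariant factors of ∂_1 are all 1, so H_0 ≅ Z.
  H_1: rank ker ∂_1 − rank ∂_2 = (6 − 4) − 0 = 2, and there is no ∂_2, so H_1 ≅ Z^2.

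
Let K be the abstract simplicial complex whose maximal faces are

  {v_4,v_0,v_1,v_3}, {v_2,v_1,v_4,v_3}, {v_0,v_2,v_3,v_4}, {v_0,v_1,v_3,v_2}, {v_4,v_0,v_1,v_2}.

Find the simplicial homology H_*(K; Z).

H_0 ≅ Z,  H_1 = 0,  H_2 = 0,  H_3 ≅ Z.

Order the vertices as v_0 < v_1 < v_2 < v_3 < v_4. Listing each simplex with vertices in this order, K has dimension 3 with simplices:

  0-simplices (5): [v_0], [v_1], [v_2], [v_3], [v_4]
  1-simplices (10): [v_0,v_1], [v_0,v_2], [v_0,v_3], [v_0,v_4], [v_1,v_2], [v_1,v_3], [v_1,v_4], [v_2,v_3], [v_2,v_4], [v_3,v_4]
  2-simplices (10): [v_0,v_1,v_2], [v_0,v_1,v_3], [v_0,v_1,v_4], [v_0,v_2,v_3], [v_0,v_2,v_4], [v_0,v_3,v_4], [v_1,v_2,v_3], [v_1,v_2,v_4], [v_1,v_3,v_4], [v_2,v_3,v_4]
  3-simplices (5): [v_0,v_1,v_2,v_3], [v_0,v_1,v_2,v_4], [v_0,v_1,v_3,v_4], [v_0,v_2,v_3,v_4], [v_1,v_2,v_3,v_4]

so the chain groups are C_0 ≅ Z^5, C_1 ≅ Z^10, C_2 ≅ Z^10, C_3 ≅ Z^5.

Boundary ∂_1: C_1 → C_0 maps an edge to its endpoints' difference, ∂[p,q] = q − p.
As a 5×10 matrix over Z this has rank 4, with invariant factors (1,1,1,1).

∂_2: C_2 → C_1 sends each 2-simplex [p,q,r] to [q,r] − [p,r] + [p,q]. For instance
  ∂[v_2,v_3,v_4] = [v_3,v_4] − [v_2,v_4] + [v_2,v_3],
  ∂[v_0,v_2,v_4] = [v_2,v_4] − [v_0,v_4] + [v_0,v_2].
The resulting 10×10 matrix has rank 6, and its Smith normal form has invariant factors (1,1,1,1,1,1).

The boundary map ∂_3: C_3 → C_2 sends each 3-simplex σ to the alternating sum Σ_i (−1)^i (σ with its i-th vertex removed). For instance
  ∂[v_1,v_2,v_3,v_4] = [v_2,v_3,v_4] − [v_1,v_3,v_4] + [v_1,v_2,v_4] − [v_1,v_2,v_3],
  ∂[v_0,v_1,v_2,v_3] = [v_1,v_2,v_3] − [v_0,v_2,v_3] + [v_0,v_1,v_3] − [v_0,v_1,v_2].
This gives a 10×5 integer matrix of rank 4; reducing to Smith normal form yields diagonal entries (1,1,1,1).

From H_k ≅ ker(∂_k) / im(∂_{k+1}) we obtain:

  H_0: rank C_0 − rank ∂_1 = 5 − 4 = 1, and the invariant factors of ∂_1 are all 1, so H_0 = Z.
  H_1: rank ker ∂_1 − rank ∂_2 = (10 − 4) − 6 = 0, and the invariant factors of ∂_2 are all 1, so H_1 = 0.
  H_2: rank ker ∂_2 − rank ∂_3 = (10 − 6) − 4 = 0, and the invariant factors of ∂_3 are all 1, so H_2 = 0.
  H_3: rank ker ∂_3 − rank ∂_4 = (5 − 4) − 0 = 1, and there is no ∂_4, so H_3 = Z.

(K is a triangulation of the 3-sphere S^3.)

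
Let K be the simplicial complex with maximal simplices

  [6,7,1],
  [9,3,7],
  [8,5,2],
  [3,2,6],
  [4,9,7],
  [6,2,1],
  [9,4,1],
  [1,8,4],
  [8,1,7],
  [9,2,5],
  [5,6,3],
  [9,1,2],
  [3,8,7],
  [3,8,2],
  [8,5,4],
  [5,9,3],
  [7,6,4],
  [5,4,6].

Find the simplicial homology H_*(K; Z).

We work with the vertex ordering 1 < 2 < 3 < 4 < 5 < 6 < 7 < 8 < 9. The simplices of K, each written with vertices in increasing order, are:

  0-simplices (9): [1], [2], [3], [4], [5], [6], [7], [8], [9]
  1-simplices (27): (27 of them)
  2-simplices (18): [1,2,6], [1,2,9], [1,4,8], [1,4,9], [1,6,7], [1,7,8], [2,3,6], [2,3,8], [2,5,8], [2,5,9], [3,5,6], [3,5,9], [3,7,8], [3,7,9], [4,5,6], [4,5,8], [4,6,7], [4,7,9]

so the chain groups are C_0 ≅ Z^9, C_1 ≅ Z^27, C_2 ≅ Z^18.

Boundary ∂_1: C_1 → C_0 is given by ∂[p,q] = [q] − [p]. For instance
  ∂[1,7] = [7] − [1].
As a 9×27 matrix over Z this has rank 8, with invariant factors (1,1,1,1,1,1,1,1).

Boundary ∂_2: C_2 → C_1 acts by ∂[p,q,r] = [q,r] − [p,r] + [p,q]. For instance
  ∂[4,6,7] = [6,7] − [4,7] + [4,6],
  ∂[4,5,8] = [5,8] − [4,8] + [4,5].
The resulting 27×18 matrix has rank 18, and its Smith normal form has invariant factors (1,1,1,1,1,1,1,1,1,1,1,1,1,1,1,1,1,2).

From H_k ≅ ker(∂_k) / im(∂_{k+1}) we obtain:

  H_0: rank C_0 − rank ∂_1 = 9 − 8 = 1, and the invariant factors of ∂_1 are all 1, so H_0 ≅ Z.
  H_1: rank ker ∂_1 − rank ∂_2 = (27 − 8) − 18 = 1, and ∂_2 has invariant factor 2 > 1, so H_1 ≅ Z × Z/2.
  H_2: rank ker ∂_2 − rank ∂_3 = (18 − 18) − 0 = 0, and there is no ∂_3, so H_2 ≅ 0.

H_0 = Z,  H_1 = Z × Z/2,  H_2 = 0.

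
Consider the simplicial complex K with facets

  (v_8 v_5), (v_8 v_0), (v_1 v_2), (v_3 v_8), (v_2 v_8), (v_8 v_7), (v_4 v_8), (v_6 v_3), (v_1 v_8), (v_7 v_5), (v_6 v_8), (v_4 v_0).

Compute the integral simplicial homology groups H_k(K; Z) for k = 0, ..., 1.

H_0 ≅ Z,  H_1 ≅ Z^4.

K has 9 vertices, 12 edges.
rank ∂_0 = 0, rank ∂_1 = 8 ⇒ b_0 = 9 − 0 − 8 = 1; all invariant factors of ∂_1 are 1 so no torsion. So H_0 ≅ Z.
rank ∂_1 = 8, rank ∂_2 = 0 ⇒ b_1 = 12 − 8 − 0 = 4. So H_1 ≅ Z^4.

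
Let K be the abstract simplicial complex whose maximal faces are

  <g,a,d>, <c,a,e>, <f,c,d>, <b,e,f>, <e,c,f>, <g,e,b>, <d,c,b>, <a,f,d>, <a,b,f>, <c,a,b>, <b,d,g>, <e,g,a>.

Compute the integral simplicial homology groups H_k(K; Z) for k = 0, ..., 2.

Take the total order a < b < c < d < e < f < g on the vertex set. Then K (dimension 2) consists of the simplices:

  0-simplices (7): a, b, c, d, e, f, g
  1-simplices (18): ab, ac, ad, ae, af, ag, bc, bd, be, bf, bg, cd, ce, cf, df, dg, ef, eg
  2-simplices (12): abc, abf, ace, adf, adg, aeg, bcd, bdg, bef, beg, cdf, cef

Hence C_0 ≅ Z^7, C_1 ≅ Z^18, C_2 ≅ Z^12.

Boundary ∂_1: C_1 → C_0 sends each edge [p,q] (with p < q) to q − p. For instance
  ∂eg = g − e.
As a 7×18 matrix over Z this has rank 6, with invariant factors (1,1,1,1,1,1).

∂_2: C_2 → C_1 acts by ∂[p,q,r] = [q,r] − [p,r] + [p,q]. For instance
  ∂adf = df − af + ad,
  ∂aeg = eg − ag + ae.
This gives a 18×12 integer matrix of rank 12; reducing to Smith normal form yields diagonal entries (1,1,1,1,1,1,1,1,1,1,1,2).

Reading off H_k = ker ∂_k / im ∂_{k+1}:

  H_0: rank C_0 − rank ∂_1 = 7 − 6 = 1, and the invariant factors of ∂_1 are all 1, so H_0 = Z.
  H_1: rank ker ∂_1 − rank ∂_2 = (18 − 6) − 12 = 0, and ∂_2 has invariant factor 2 > 1, so H_1 = Z/2.
  H_2: rank ker ∂_2 − rank ∂_3 = (12 − 12) − 0 = 0, and there is no ∂_3, so H_2 = 0.

As a check, the Euler characteristic is 7 − 18 + 12 = 1, which agrees with 1 − 0 + 0 = 1.
(K is a triangulation of the real projective plane RP^2.)

H_0 = Z,  H_1 = Z/2,  H_2 = 0.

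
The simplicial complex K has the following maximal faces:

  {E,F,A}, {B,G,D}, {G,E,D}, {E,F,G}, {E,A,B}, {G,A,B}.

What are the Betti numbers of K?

b_0 = 1, b_1 = 1, b_2 = 0.

Take the total order A < B < D < E < F < G on the vertex set. Then K (dimension 2) consists of the simplices:

  0-simplices (6): A, B, D, E, F, G
  1-simplices (12): AB, AE, AF, AG, BD, BE, BG, DE, DG, EF, EG, FG
  2-simplices (6): ABE, ABG, AEF, BDG, DEG, EFG

Hence C_0 ≅ Z^6, C_1 ≅ Z^12, C_2 ≅ Z^6.

∂_1: C_1 → C_0 is given by ∂[p,q] = [q] − [p].
The 6×12 boundary matrix has rank 5 and Smith normal form diag(1,1,1,1,1).

The boundary map ∂_2: C_2 → C_1 acts by ∂[p,q,r] = [q,r] − [p,r] + [p,q]. For instance
  ∂BDG = DG − BG + BD,
  ∂EFG = FG − EG + EF.
The 12×6 boundary matrix has rank 6 and Smith normal form diag(1,1,1,1,1,1).

Now H_k = ker ∂_k / im ∂_{k+1}, so:

  H_0: rank C_0 − rank ∂_1 = 6 − 5 = 1, and the invariant factors of ∂_1 are all 1, so H_0 ≅ Z.
  H_1: rank ker ∂_1 − rank ∂_2 = (12 − 5) − 6 = 1, and the invariant factors of ∂_2 are all 1, so H_1 ≅ Z.
  H_2: rank ker ∂_2 − rank ∂_3 = (6 − 6) − 0 = 0, and there is no ∂_3, so H_2 ≅ 0.

Hence the Betti numbers are b_0 = 1, b_1 = 1, b_2 = 0.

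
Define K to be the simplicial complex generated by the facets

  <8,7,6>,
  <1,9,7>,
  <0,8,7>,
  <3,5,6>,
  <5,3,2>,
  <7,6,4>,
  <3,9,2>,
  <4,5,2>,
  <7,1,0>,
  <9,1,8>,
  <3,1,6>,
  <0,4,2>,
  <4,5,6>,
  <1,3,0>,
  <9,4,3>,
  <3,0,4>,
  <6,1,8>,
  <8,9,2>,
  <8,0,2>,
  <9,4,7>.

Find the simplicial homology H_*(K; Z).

H_0 ≅ Z,  H_1 ≅ Z × Z/2,  H_2 = 0.

K has 10 vertices, 30 edges, 20 triangles.
rank ∂_0 = 0, rank ∂_1 = 9 ⇒ b_0 = 10 − 0 − 9 = 1; all invariant factors of ∂_1 are 1 so no torsion. So H_0 ≅ Z.
rank ∂_1 = 9, rank ∂_2 = 20 ⇒ b_1 = 30 − 9 − 20 = 1; ∂_2 has invariant factor(s) [2] giving torsion. So H_1 ≅ Z × Z/2.
rank ∂_2 = 20, rank ∂_3 = 0 ⇒ b_2 = 20 − 20 − 0 = 0. So H_2 ≅ 0.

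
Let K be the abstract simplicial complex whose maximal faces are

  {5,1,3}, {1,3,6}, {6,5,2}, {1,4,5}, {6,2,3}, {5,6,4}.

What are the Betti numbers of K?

Take the total order 1 < 2 < 3 < 4 < 5 < 6 on the vertex set. Then K (dimension 2) consists of the simplices:

  0-simplices (6): [1], [2], [3], [4], [5], [6]
  1-simplices (12): [1,3], [1,4], [1,5], [1,6], [2,3], [2,5], [2,6], [3,5], [3,6], [4,5], [4,6], [5,6]
  2-simplices (6): [1,3,5], [1,3,6], [1,4,5], [2,3,6], [2,5,6], [4,5,6]

giving chain groups C_0 ≅ Z^6, C_1 ≅ Z^12, C_2 ≅ Z^6.

The boundary map ∂_1: C_1 → C_0 sends each edge [p,q] (with p < q) to q − p. For instance
  ∂[2,3] = [3] − [2].
The resulting 6×12 matrix has rank 5, and its Smith normal form has invariant factors (1,1,1,1,1).

Boundary ∂_2: C_2 → C_1 sends each 2-simplex [p,q,r] to [q,r] − [p,r] + [p,q]. For instance
  ∂[4,5,6] = [5,6] − [4,6] + [4,5],
  ∂[1,3,6] = [3,6] − [1,6] + [1,3].
As a 12×6 matrix over Z this has rank 6, with invariant factors (1,1,1,1,1,1).

Computing H_k = (kernel of ∂_k) / (image of ∂_{k+1}):

  H_0: rank C_0 − rank ∂_1 = 6 − 5 = 1, and the invariant factors of ∂_1 are all 1, so H_0 ≅ Z.
  H_1: rank ker ∂_1 − rank ∂_2 = (12 − 5) − 6 = 1, and the invariant factors of ∂_2 are all 1, so H_1 ≅ Z.
  H_2: rank ker ∂_2 − rank ∂_3 = (6 − 6) − 0 = 0, and there is no ∂_3, so H_2 ≅ 0.

As a check, the Euler characteristic is 6 − 12 + 6 = 0, which agrees with 1 − 1 + 0 = 0.

Hence the Betti numbers are b_0 = 1, b_1 = 1, b_2 = 0.

b_0 = 1, b_1 = 1, b_2 = 0.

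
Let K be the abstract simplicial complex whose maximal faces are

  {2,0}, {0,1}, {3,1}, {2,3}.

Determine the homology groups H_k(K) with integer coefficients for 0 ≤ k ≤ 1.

H_0 ≅ Z,  H_1 ≅ Z.

K has 4 vertices, 4 edges.
rank ∂_0 = 0, rank ∂_1 = 3 ⇒ b_0 = 4 − 0 − 3 = 1; all invariant factors of ∂_1 are 1 so no torsion. So H_0 = Z.
rank ∂_1 = 3, rank ∂_2 = 0 ⇒ b_1 = 4 − 3 − 0 = 1. So H_1 = Z.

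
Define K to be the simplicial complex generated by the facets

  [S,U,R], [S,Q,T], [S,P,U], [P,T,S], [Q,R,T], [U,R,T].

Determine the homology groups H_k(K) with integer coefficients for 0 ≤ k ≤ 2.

We work with the vertex ordering P < Q < R < S < T < U. The simplices of K, each written with vertices in increasing order, are:

  0-simplices (6): P, Q, R, S, T, U
  1-simplices (12): PS, PT, PU, QR, QS, QT, RS, RT, RU, ST, SU, TU
  2-simplices (6): PST, PSU, QRT, QST, RSU, RTU

so the chain groups are C_0 ≅ Z^6, C_1 ≅ Z^12, C_2 ≅ Z^6.

The boundary map ∂_1: C_1 → C_0 maps an edge to its endpoints' difference, ∂[p,q] = q − p. For instance
  ∂RS = S − R.
The resulting 6×12 matrix has rank 5, and its Smith normal form has invariant factors (1,1,1,1,1).

The boundary map ∂_2: C_2 → C_1 maps a triangle to the signed sum of its edges. For instance
  ∂QST = ST − QT + QS,
  ∂QRT = RT − QT + QR.
The resulting 12×6 matrix has rank 6, and its Smith normal form has invariant factors (1,1,1,1,1,1).

Reading off H_k = ker ∂_k / im ∂_{k+1}:

  H_0: rank C_0 − rank ∂_1 = 6 − 5 = 1, and the invariant factors of ∂_1 are all 1, so H_0 ≅ Z.
  H_1: rank ker ∂_1 − rank ∂_2 = (12 − 5) − 6 = 1, and the invariant factors of ∂_2 are all 1, so H_1 ≅ Z.
  H_2: rank ker ∂_2 − rank ∂_3 = (6 − 6) − 0 = 0, and there is no ∂_3, so H_2 ≅ 0.

As a check, the Euler characteristic is 6 − 12 + 6 = 0, which agrees with 1 − 1 + 0 = 0.

H_0 ≅ Z,  H_1 ≅ Z,  H_2 = 0.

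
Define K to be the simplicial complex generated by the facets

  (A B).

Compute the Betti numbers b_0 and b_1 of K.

Order the vertices as A < B. Listing each simplex with vertices in this order, K has dimension 1 with simplices:

  0-simplices (2): A, B
  1-simplices (1): AB

so the chain groups are C_0 ≅ Z^2, C_1 ≅ Z^1.

The boundary map ∂_1: C_1 → C_0 maps an edge to its endpoints' difference, ∂[p,q] = q − p. For instance
  ∂AB = B − A.
The resulting 2×1 matrix has rank 1, and its Smith normal form has invariant factors (1).

Computing H_k = (kernel of ∂_k) / (image of ∂_{k+1}):

  H_0: rank C_0 − rank ∂_1 = 2 − 1 = 1, and the invariant factors of ∂_1 are all 1, so H_0 = Z.
  H_1: rank ker ∂_1 − rank ∂_2 = (1 − 1) − 0 = 0, and there is no ∂_2, so H_1 = 0.

As a check, the Euler characteristic is 2 − 1 = 1, which agrees with 1 − 0 = 1.
(K is a triangulation of the 1-simplex.)

Hence the Betti numbers are b_0 = 1, b_1 = 0.

b_0 = 1, b_1 = 0.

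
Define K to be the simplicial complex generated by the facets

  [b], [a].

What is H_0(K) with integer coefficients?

H_0 = Z^2.

K has 2 vertices.
rank ∂_0 = 0, rank ∂_1 = 0 ⇒ b_0 = 2 − 0 − 0 = 2. So H_0 = Z^2.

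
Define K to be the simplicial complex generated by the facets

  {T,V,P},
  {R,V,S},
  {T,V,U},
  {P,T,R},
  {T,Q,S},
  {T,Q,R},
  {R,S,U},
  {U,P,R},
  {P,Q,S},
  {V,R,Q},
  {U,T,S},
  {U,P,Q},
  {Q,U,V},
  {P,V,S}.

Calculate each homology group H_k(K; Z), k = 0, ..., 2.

Take the total order P < Q < R < S < T < U < V on the vertex set. Then K (dimension 2) consists of the simplices:

  0-simplices (7): P, Q, R, S, T, U, V
  1-simplices (21): PQ, PR, PS, PT, PU, PV, QR, QS, QT, QU, QV, RS, RT, RU, RV, ST, SU, SV, TU, TV, UV
  2-simplices (14): PQS, PQU, PRT, PRU, PSV, PTV, QRT, QRV, QST, QUV, RSU, RSV, STU, TUV

giving chain groups C_0 ≅ Z^7, C_1 ≅ Z^21, C_2 ≅ Z^14.

∂_1: C_1 → C_0 maps an edge to its endpoints' difference, ∂[p,q] = q − p. For instance
  ∂RV = V − R.
The 7×21 boundary matrix has rank 6 and Smith normal form diag(1,1,1,1,1,1).

Boundary ∂_2: C_2 → C_1 maps a triangle to the signed sum of its edges. For instance
  ∂QRT = RT − QT + QR,
  ∂PQS = QS − PS + PQ.
As a 21×14 matrix over Z this has rank 13, with invariant factors (1,1,1,1,1,1,1,1,1,1,1,1,1).

From H_k ≅ ker(∂_k) / im(∂_{k+1}) we obtain:

  H_0: rank C_0 − rank ∂_1 = 7 − 6 = 1, and the invariant factors of ∂_1 are all 1, so H_0 = Z.
  H_1: rank ker ∂_1 − rank ∂_2 = (21 − 6) − 13 = 2, and the invariant factors of ∂_2 are all 1, so H_1 = Z^2.
  H_2: rank ker ∂_2 − rank ∂_3 = (14 − 13) − 0 = 1, and there is no ∂_3, so H_2 = Z.

As a check, the Euler characteristic is 7 − 21 + 14 = 0, which agrees with 1 − 2 + 1 = 0.
(K is a triangulation of the torus T^2.)

H_0 = Z,  H_1 = Z^2,  H_2 = Z.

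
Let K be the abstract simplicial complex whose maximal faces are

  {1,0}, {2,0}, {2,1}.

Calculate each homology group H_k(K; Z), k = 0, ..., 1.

K has 3 vertices, 3 edges.
rank ∂_0 = 0, rank ∂_1 = 2 ⇒ b_0 = 3 − 0 − 2 = 1; all invariant factors of ∂_1 are 1 so no torsion. So H_0 ≅ Z.
rank ∂_1 = 2, rank ∂_2 = 0 ⇒ b_1 = 3 − 2 − 0 = 1. So H_1 ≅ Z.

H_0 = Z,  H_1 = Z.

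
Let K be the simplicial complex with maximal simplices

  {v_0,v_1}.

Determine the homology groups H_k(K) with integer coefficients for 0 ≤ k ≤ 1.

We work with the vertex ordering v_0 < v_1. The simplices of K, each written with vertices in increasing order, are:

  0-simplices (2): [v_0], [v_1]
  1-simplices (1): [v_0,v_1]

giving chain groups C_0 ≅ Z^2, C_1 ≅ Z^1.

∂_1: C_1 → C_0 maps an edge to its endpoints' difference, ∂[p,q] = q − p. For instance
  ∂[v_0,v_1] = [v_1] − [v_0].
The 2×1 boundary matrix has rank 1 and Smith normal form diag(1).

Computing H_k = (kernel of ∂_k) / (image of ∂_{k+1}):

  H_0: rank C_0 − rank ∂_1 = 2 − 1 = 1, and the invariant factors of ∂_1 are all 1, so H_0 ≅ Z.
  H_1: rank ker ∂_1 − rank ∂_2 = (1 − 1) − 0 = 0, and there is no ∂_2, so H_1 ≅ 0.

As a check, the Euler characteristic is 2 − 1 = 1, which agrees with 1 − 0 = 1.

H_0 ≅ Z,  H_1 = 0.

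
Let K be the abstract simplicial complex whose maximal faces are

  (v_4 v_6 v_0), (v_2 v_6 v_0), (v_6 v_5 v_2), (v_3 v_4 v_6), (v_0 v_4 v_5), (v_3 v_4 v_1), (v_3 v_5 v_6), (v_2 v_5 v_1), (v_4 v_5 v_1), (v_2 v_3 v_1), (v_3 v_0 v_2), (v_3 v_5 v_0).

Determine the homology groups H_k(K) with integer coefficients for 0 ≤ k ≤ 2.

Take the total order v_0 < v_1 < v_2 < v_3 < v_4 < v_5 < v_6 on the vertex set. Then K (dimension 2) consists of the simplices:

  0-simplices (7): [v_0], [v_1], [v_2], [v_3], [v_4], [v_5], [v_6]
  1-simplices (18): (18 of them)
  2-simplices (12): (12 of them)

giving chain groups C_0 ≅ Z^7, C_1 ≅ Z^18, C_2 ≅ Z^12.

Boundary ∂_1: C_1 → C_0 maps an edge to its endpoints' difference, ∂[p,q] = q − p. For instance
  ∂[v_3,v_6] = [v_6] − [v_3].
This gives a 7×18 integer matrix of rank 6; reducing to Smith normal form yields diagonal entries (1,1,1,1,1,1).

∂_2: C_2 → C_1 maps a triangle to the signed sum of its edges. For instance
  ∂[v_1,v_4,v_5] = [v_4,v_5] − [v_1,v_5] + [v_1,v_4],
  ∂[v_0,v_3,v_5] = [v_3,v_5] − [v_0,v_5] + [v_0,v_3].
As a 18×12 matrix over Z this has rank 12, with invariant factors (1,1,1,1,1,1,1,1,1,1,1,2).

Computing H_k = (kernel of ∂_k) / (image of ∂_{k+1}):

  H_0: rank C_0 − rank ∂_1 = 7 − 6 = 1, and the invariant factors of ∂_1 are all 1, so H_0 = Z.
  H_1: rank ker ∂_1 − rank ∂_2 = (18 − 6) − 12 = 0, and ∂_2 has invariant factor 2 > 1, so H_1 = Z/2Z.
  H_2: rank ker ∂_2 − rank ∂_3 = (12 − 12) − 0 = 0, and there is no ∂_3, so H_2 = 0.

As a check, the Euler characteristic is 7 − 18 + 12 = 1, which agrees with 1 − 0 + 0 = 1.
(K is a triangulation of the real projective plane RP^2.)

H_0 ≅ Z,  H_1 ≅ Z/2Z,  H_2 = 0.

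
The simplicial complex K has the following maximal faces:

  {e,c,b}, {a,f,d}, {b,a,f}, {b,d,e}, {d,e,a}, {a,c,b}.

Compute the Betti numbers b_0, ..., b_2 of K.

Take the total order a < b < c < d < e < f on the vertex set. Then K (dimension 2) consists of the simplices:

  0-simplices (6): a, b, c, d, e, f
  1-simplices (12): ab, ac, ad, ae, af, bc, bd, be, bf, ce, de, df
  2-simplices (6): abc, abf, ade, adf, bce, bde

Hence C_0 ≅ Z^6, C_1 ≅ Z^12, C_2 ≅ Z^6.

∂_1: C_1 → C_0 maps an edge to its endpoints' difference, ∂[p,q] = q − p. For instance
  ∂af = f − a.
As a 6×12 matrix over Z this has rank 5, with invariant factors (1,1,1,1,1).

Boundary ∂_2: C_2 → C_1 acts by ∂[p,q,r] = [q,r] − [p,r] + [p,q]. For instance
  ∂bce = ce − be + bc,
  ∂ade = de − ae + ad.
As a 12×6 matrix over Z this has rank 6, with invariant factors (1,1,1,1,1,1).

Reading off H_k = ker ∂_k / im ∂_{k+1}:

  H_0: rank C_0 − rank ∂_1 = 6 − 5 = 1, and the invariant factors of ∂_1 are all 1, so H_0 ≅ Z.
  H_1: rank ker ∂_1 − rank ∂_2 = (12 − 5) − 6 = 1, and the invariant factors of ∂_2 are all 1, so H_1 ≅ Z.
  H_2: rank ker ∂_2 − rank ∂_3 = (6 − 6) − 0 = 0, and there is no ∂_3, so H_2 ≅ 0.

(K is a triangulation of the cylinder S^1 x I.)

Hence the Betti numbers are b_0 = 1, b_1 = 1, b_2 = 0.

b_0 = 1, b_1 = 1, b_2 = 0.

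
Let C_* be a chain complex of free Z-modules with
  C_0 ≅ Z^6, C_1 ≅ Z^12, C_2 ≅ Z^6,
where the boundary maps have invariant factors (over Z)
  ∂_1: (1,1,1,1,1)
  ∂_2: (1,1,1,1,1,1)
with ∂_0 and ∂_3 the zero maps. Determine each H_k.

H_0 ≅ Z,  H_1 ≅ Z,  H_2 = 0.

H_0: b_0 = 6 − 0 − 5 = 1; torsion from ∂_1 factors > 1: none. So H_0 ≅ Z.
H_1: b_1 = 12 − 5 − 6 = 1; torsion from ∂_2 factors > 1: none. So H_1 ≅ Z.
H_2: b_2 = 6 − 6 − 0 = 0; torsion from ∂_3 factors > 1: none. So H_2 ≅ 0.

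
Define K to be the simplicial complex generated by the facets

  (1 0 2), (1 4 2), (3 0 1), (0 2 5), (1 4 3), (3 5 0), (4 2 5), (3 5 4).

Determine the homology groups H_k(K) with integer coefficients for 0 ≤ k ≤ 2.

We work with the vertex ordering 0 < 1 < 2 < 3 < 4 < 5. The simplices of K, each written with vertices in increasing order, are:

  0-simplices (6): [0], [1], [2], [3], [4], [5]
  1-simplices (12): [0,1], [0,2], [0,3], [0,5], [1,2], [1,3], [1,4], [2,4], [2,5], [3,4], [3,5], [4,5]
  2-simplices (8): [0,1,2], [0,1,3], [0,2,5], [0,3,5], [1,2,4], [1,3,4], [2,4,5], [3,4,5]

so the chain groups are C_0 ≅ Z^6, C_1 ≅ Z^12, C_2 ≅ Z^8.

The boundary map ∂_1: C_1 → C_0 sends each edge [p,q] (with p < q) to q − p. For instance
  ∂[3,5] = [5] − [3].
This gives a 6×12 integer matrix of rank 5; reducing to Smith normal form yields diagonal entries (1,1,1,1,1).

Boundary ∂_2: C_2 → C_1 maps a triangle to the signed sum of its edges. For instance
  ∂[2,4,5] = [4,5] − [2,5] + [2,4],
  ∂[0,1,3] = [1,3] − [0,3] + [0,1].
This gives a 12×8 integer matrix of rank 7; reducing to Smith normal form yields diagonal entries (1,1,1,1,1,1,1).

Reading off H_k = ker ∂_k / im ∂_{k+1}:

  H_0: rank C_0 − rank ∂_1 = 6 − 5 = 1, and the invariant factors of ∂_1 are all 1, so H_0 = Z.
  H_1: rank ker ∂_1 − rank ∂_2 = (12 − 5) − 7 = 0, and the invariant factors of ∂_2 are all 1, so H_1 = 0.
  H_2: rank ker ∂_2 − rank ∂_3 = (8 − 7) − 0 = 1, and there is no ∂_3, so H_2 = Z.

As a check, the Euler characteristic is 6 − 12 + 8 = 2, which agrees with 1 − 0 + 1 = 2.

H_0 = Z,  H_1 = 0,  H_2 = Z.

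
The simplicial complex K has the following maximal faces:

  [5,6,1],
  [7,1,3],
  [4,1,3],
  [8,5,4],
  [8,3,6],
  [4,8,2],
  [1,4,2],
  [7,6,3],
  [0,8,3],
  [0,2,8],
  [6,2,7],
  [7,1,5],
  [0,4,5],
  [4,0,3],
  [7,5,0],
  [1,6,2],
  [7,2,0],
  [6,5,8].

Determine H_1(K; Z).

H_1 ≅ Z ⊕ Z/2.

Fix the vertex order 0 < 1 < 2 < 3 < 4 < 5 < 6 < 7 < 8 and write every simplex with vertices in increasing order. Then dim K = 2 and the simplices of K are:

  0-simplices (9): [0], [1], [2], [3], [4], [5], [6], [7], [8]
  1-simplices (27): (27 of them)
  2-simplices (18): [0,2,7], [0,2,8], [0,3,4], [0,3,8], [0,4,5], [0,5,7], [1,2,4], [1,2,6], [1,3,4], [1,3,7], [1,5,6], [1,5,7], [2,4,8], [2,6,7], [3,6,7], [3,6,8], [4,5,8], [5,6,8]

Hence C_0 ≅ Z^9, C_1 ≅ Z^27, C_2 ≅ Z^18.

Boundary ∂_1: C_1 → C_0 sends each edge [p,q] (with p < q) to q − p.
The 9×27 boundary matrix has rank 8 and Smith normal form diag(1,1,1,1,1,1,1,1).

∂_2: C_2 → C_1 sends each 2-simplex [p,q,r] to [q,r] − [p,r] + [p,q]. For instance
  ∂[0,2,8] = [2,8] − [0,8] + [0,2],
  ∂[0,3,4] = [3,4] − [0,4] + [0,3].
As a 27×18 matrix over Z this has rank 18, with invariant factors (1,1,1,1,1,1,1,1,1,1,1,1,1,1,1,1,1,2).

Computing H_k = (kernel of ∂_k) / (image of ∂_{k+1}):

  H_1: rank ker ∂_1 − rank ∂_2 = (27 − 8) − 18 = 1, and ∂_2 has invariant factor 2 > 1, so H_1 = Z ⊕ Z/2.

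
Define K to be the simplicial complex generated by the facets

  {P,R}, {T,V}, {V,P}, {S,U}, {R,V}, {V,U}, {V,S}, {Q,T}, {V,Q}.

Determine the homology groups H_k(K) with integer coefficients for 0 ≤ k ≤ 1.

Order the vertices as P < Q < R < S < T < U < V. Listing each simplex with vertices in this order, K has dimension 1 with simplices:

  0-simplices (7): P, Q, R, S, T, U, V
  1-simplices (9): PR, PV, QT, QV, RV, SU, SV, TV, UV

Hence C_0 ≅ Z^7, C_1 ≅ Z^9.

∂_1: C_1 → C_0 maps an edge to its endpoints' difference, ∂[p,q] = q − p. For instance
  ∂RV = V − R.
As a 7×9 matrix over Z this has rank 6, with invariant factors (1,1,1,1,1,1).

From H_k ≅ ker(∂_k) / im(∂_{k+1}) we obtain:

  H_0: rank C_0 − rank ∂_1 = 7 − 6 = 1, and the invariant factors of ∂_1 are all 1, so H_0 = Z.
  H_1: rank ker ∂_1 − rank ∂_2 = (9 − 6) − 0 = 3, and there is no ∂_2, so H_1 = Z^3.

H_0 = Z,  H_1 = Z^3.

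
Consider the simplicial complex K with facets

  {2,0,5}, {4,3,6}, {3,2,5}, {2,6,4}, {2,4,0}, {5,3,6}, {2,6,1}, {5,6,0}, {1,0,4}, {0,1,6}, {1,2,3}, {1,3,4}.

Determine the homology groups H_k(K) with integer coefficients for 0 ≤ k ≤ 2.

H_0 = Z,  H_1 = Z/2,  H_2 = 0.

Order the vertices as 0 < 1 < 2 < 3 < 4 < 5 < 6. Listing each simplex with vertices in this order, K has dimension 2 with simplices:

  0-simplices (7): [0], [1], [2], [3], [4], [5], [6]
  1-simplices (18): [0,1], [0,2], [0,4], [0,5], [0,6], [1,2], [1,3], [1,4], [1,6], [2,3], [2,4], [2,5], [2,6], [3,4], [3,5], [3,6], [4,6], [5,6]
  2-simplices (12): [0,1,4], [0,1,6], [0,2,4], [0,2,5], [0,5,6], [1,2,3], [1,2,6], [1,3,4], [2,3,5], [2,4,6], [3,4,6], [3,5,6]

giving chain groups C_0 ≅ Z^7, C_1 ≅ Z^18, C_2 ≅ Z^12.

∂_1: C_1 → C_0 maps an edge to its endpoints' difference, ∂[p,q] = q − p.
The resulting 7×18 matrix has rank 6, and its Smith normal form has invariant factors (1,1,1,1,1,1).

The boundary map ∂_2: C_2 → C_1 acts by ∂[p,q,r] = [q,r] − [p,r] + [p,q]. For instance
  ∂[0,1,6] = [1,6] − [0,6] + [0,1],
  ∂[1,3,4] = [3,4] − [1,4] + [1,3].
This gives a 18×12 integer matrix of rank 12; reducing to Smith normal form yields diagonal entries (1,1,1,1,1,1,1,1,1,1,1,2).

Computing H_k = (kernel of ∂_k) / (image of ∂_{k+1}):

  H_0: rank C_0 − rank ∂_1 = 7 − 6 = 1, and the invariant factors of ∂_1 are all 1, so H_0 ≅ Z.
  H_1: rank ker ∂_1 − rank ∂_2 = (18 − 6) − 12 = 0, and ∂_2 has invariant factor 2 > 1, so H_1 ≅ Z/2.
  H_2: rank ker ∂_2 − rank ∂_3 = (12 − 12) − 0 = 0, and there is no ∂_3, so H_2 ≅ 0.

(K is a triangulation of the real projective plane RP^2.)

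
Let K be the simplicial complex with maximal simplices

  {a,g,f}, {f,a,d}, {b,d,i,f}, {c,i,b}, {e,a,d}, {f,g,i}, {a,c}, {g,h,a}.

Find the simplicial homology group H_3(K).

Take the total order a < b < c < d < e < f < g < h < i on the vertex set. Then K (dimension 3) consists of the simplices:

  0-simplices (9): a, b, c, d, e, f, g, h, i
  1-simplices (18): ac, ad, ae, af, ag, ah, bc, bd, bf, bi, ci, de, df, di, fg, fi, gh, gi
  2-simplices (10): ade, adf, afg, agh, bci, bdf, bdi, bfi, dfi, fgi
  3-simplices (1): bdfi

Hence C_0 ≅ Z^9, C_1 ≅ Z^18, C_2 ≅ Z^10, C_3 ≅ Z^1.

The boundary map ∂_1: C_1 → C_0 maps an edge to its endpoints' difference, ∂[p,q] = q − p.
The 9×18 boundary matrix has rank 8 and Smith normal form diag(1,1,1,1,1,1,1,1).

Boundary ∂_2: C_2 → C_1 acts by ∂[p,q,r] = [q,r] − [p,r] + [p,q]. For instance
  ∂bdi = di − bi + bd,
  ∂bci = ci − bi + bc.
The resulting 18×10 matrix has rank 9, and its Smith normal form has invariant factors (1,1,1,1,1,1,1,1,1).

∂_3: C_3 → C_2 sends each 3-simplex σ to the alternating sum Σ_i (−1)^i (σ with its i-th vertex removed). For instance
  ∂bdfi = dfi − bfi + bdi − bdf.
This gives a 10×1 integer matrix of rank 1; reducing to Smith normal form yields diagonal entries (1).

Computing H_k = (kernel of ∂_k) / (image of ∂_{k+1}):

  H_3: rank ker ∂_3 − rank ∂_4 = (1 − 1) − 0 = 0, and there is no ∂_4, so H_3 = 0.

H_3 = 0.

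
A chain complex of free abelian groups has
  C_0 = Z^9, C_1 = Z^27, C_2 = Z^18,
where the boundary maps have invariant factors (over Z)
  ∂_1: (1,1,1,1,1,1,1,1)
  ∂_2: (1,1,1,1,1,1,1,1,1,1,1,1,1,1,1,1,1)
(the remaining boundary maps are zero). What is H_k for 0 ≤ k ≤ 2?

H_0 = Z,  H_1 = Z^2,  H_2 = Z.

H_0: b_0 = 9 − 0 − 8 = 1; torsion from ∂_1 factors > 1: none. So H_0 = Z.
H_1: b_1 = 27 − 8 − 17 = 2; torsion from ∂_2 factors > 1: none. So H_1 = Z^2.
H_2: b_2 = 18 − 17 − 0 = 1; torsion from ∂_3 factors > 1: none. So H_2 = Z.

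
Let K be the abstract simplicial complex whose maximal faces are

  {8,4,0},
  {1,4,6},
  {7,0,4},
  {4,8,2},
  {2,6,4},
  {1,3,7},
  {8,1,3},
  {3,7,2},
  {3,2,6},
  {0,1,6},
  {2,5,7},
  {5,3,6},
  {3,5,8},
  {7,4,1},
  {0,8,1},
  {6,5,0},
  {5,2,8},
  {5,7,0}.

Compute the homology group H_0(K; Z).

H_0 ≅ Z.

We work with the vertex ordering 0 < 1 < 2 < 3 < 4 < 5 < 6 < 7 < 8. The simplices of K, each written with vertices in increasing order, are:

  0-simplices (9): [0], [1], [2], [3], [4], [5], [6], [7], [8]
  1-simplices (27): (27 of them)
  2-simplices (18): [0,1,6], [0,1,8], [0,4,7], [0,4,8], [0,5,6], [0,5,7], [1,3,7], [1,3,8], [1,4,6], [1,4,7], [2,3,6], [2,3,7], [2,4,6], [2,4,8], [2,5,7], [2,5,8], [3,5,6], [3,5,8]

so the chain groups are C_0 ≅ Z^9, C_1 ≅ Z^27, C_2 ≅ Z^18.

Boundary ∂_1: C_1 → C_0 sends each edge [p,q] (with p < q) to q − p.
The 9×27 boundary matrix has rank 8 and Smith normal form diag(1,1,1,1,1,1,1,1).

The boundary map ∂_2: C_2 → C_1 maps a triangle to the signed sum of its edges. For instance
  ∂[1,3,7] = [3,7] − [1,7] + [1,3],
  ∂[1,4,6] = [4,6] − [1,6] + [1,4].
The resulting 27×18 matrix has rank 18, and its Smith normal form has invariant factors (1,1,1,1,1,1,1,1,1,1,1,1,1,1,1,1,1,2).

Now H_k = ker ∂_k / im ∂_{k+1}, so:

  H_0: rank C_0 − rank ∂_1 = 9 − 8 = 1, and the invariant factors of ∂_1 are all 1, so H_0 = Z.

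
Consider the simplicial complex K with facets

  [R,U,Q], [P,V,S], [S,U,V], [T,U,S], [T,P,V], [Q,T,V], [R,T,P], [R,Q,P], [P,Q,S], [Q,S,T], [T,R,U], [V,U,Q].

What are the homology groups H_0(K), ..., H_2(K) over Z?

H_0 ≅ Z,  H_1 ≅ Z/2,  H_2 = 0.

K has 7 vertices, 18 edges, 12 triangles.
rank ∂_0 = 0, rank ∂_1 = 6 ⇒ b_0 = 7 − 0 − 6 = 1; all invariant factors of ∂_1 are 1 so no torsion. So H_0 = Z.
rank ∂_1 = 6, rank ∂_2 = 12 ⇒ b_1 = 18 − 6 − 12 = 0; ∂_2 has invariant factor(s) [2] giving torsion. So H_1 = Z/2.
rank ∂_2 = 12, rank ∂_3 = 0 ⇒ b_2 = 12 − 12 − 0 = 0. So H_2 = 0.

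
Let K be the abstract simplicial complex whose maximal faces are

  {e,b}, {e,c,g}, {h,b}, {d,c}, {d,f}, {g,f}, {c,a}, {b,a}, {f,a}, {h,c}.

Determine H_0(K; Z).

H_0 ≅ Z.

Take the total order a < b < c < d < e < f < g < h on the vertex set. Then K (dimension 2) consists of the simplices:

  0-simplices (8): a, b, c, d, e, f, g, h
  1-simplices (12): ab, ac, af, be, bh, cd, ce, cg, ch, df, eg, fg
  2-simplices (1): ceg

giving chain groups C_0 ≅ Z^8, C_1 ≅ Z^12, C_2 ≅ Z^1.

∂_1: C_1 → C_0 sends each edge [p,q] (with p < q) to q − p. For instance
  ∂ac = c − a.
This gives a 8×12 integer matrix of rank 7; reducing to Smith normal form yields diagonal entries (1,1,1,1,1,1,1).

∂_2: C_2 → C_1 sends each 2-simplex [p,q,r] to [q,r] − [p,r] + [p,q]. For instance
  ∂ceg = eg − cg + ce.
The 12×1 boundary matrix has rank 1 and Smith normal form diag(1).

Now H_k = ker ∂_k / im ∂_{k+1}, so:

  H_0: rank C_0 − rank ∂_1 = 8 − 7 = 1, and the invariant factors of ∂_1 are all 1, so H_0 = Z.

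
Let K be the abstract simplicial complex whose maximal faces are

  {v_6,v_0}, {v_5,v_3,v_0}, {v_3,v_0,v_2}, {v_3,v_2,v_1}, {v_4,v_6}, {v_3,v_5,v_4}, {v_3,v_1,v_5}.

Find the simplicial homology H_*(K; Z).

H_0 = Z,  H_1 = Z,  H_2 = 0.

Fix the vertex order v_0 < v_1 < v_2 < v_3 < v_4 < v_5 < v_6 and write every simplex with vertices in increasing order. Then dim K = 2 and the simplices of K are:

  0-simplices (7): [v_0], [v_1], [v_2], [v_3], [v_4], [v_5], [v_6]
  1-simplices (12): [v_0,v_2], [v_0,v_3], [v_0,v_5], [v_0,v_6], [v_1,v_2], [v_1,v_3], [v_1,v_5], [v_2,v_3], [v_3,v_4], [v_3,v_5], [v_4,v_5], [v_4,v_6]
  2-simplices (5): [v_0,v_2,v_3], [v_0,v_3,v_5], [v_1,v_2,v_3], [v_1,v_3,v_5], [v_3,v_4,v_5]

giving chain groups C_0 ≅ Z^7, C_1 ≅ Z^12, C_2 ≅ Z^5.

The boundary map ∂_1: C_1 → C_0 sends each edge [p,q] (with p < q) to q − p. For instance
  ∂[v_1,v_3] = [v_3] − [v_1].
As a 7×12 matrix over Z this has rank 6, with invariant factors (1,1,1,1,1,1).

The boundary map ∂_2: C_2 → C_1 sends each 2-simplex [p,q,r] to [q,r] − [p,r] + [p,q]. For instance
  ∂[v_0,v_2,v_3] = [v_2,v_3] − [v_0,v_3] + [v_0,v_2],
  ∂[v_1,v_2,v_3] = [v_2,v_3] − [v_1,v_3] + [v_1,v_2].
As a 12×5 matrix over Z this has rank 5, with invariant factors (1,1,1,1,1).

Now H_k = ker ∂_k / im ∂_{k+1}, so:

  H_0: rank C_0 − rank ∂_1 = 7 − 6 = 1, and the invariant factors of ∂_1 are all 1, so H_0 = Z.
  H_1: rank ker ∂_1 − rank ∂_2 = (12 − 6) − 5 = 1, and the invariant factors of ∂_2 are all 1, so H_1 = Z.
  H_2: rank ker ∂_2 − rank ∂_3 = (5 − 5) − 0 = 0, and there is no ∂_3, so H_2 = 0.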